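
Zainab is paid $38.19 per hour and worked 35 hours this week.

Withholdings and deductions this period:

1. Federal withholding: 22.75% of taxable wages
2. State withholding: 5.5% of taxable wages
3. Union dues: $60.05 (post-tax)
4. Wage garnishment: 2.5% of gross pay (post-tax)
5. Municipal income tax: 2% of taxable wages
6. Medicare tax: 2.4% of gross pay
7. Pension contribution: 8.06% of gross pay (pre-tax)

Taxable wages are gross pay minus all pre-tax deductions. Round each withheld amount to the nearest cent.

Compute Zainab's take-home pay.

Gross pay: 35 × $38.19 = $1336.65
Pension contribution: $1336.65 × 0.0806 = $107.73
Taxable wages = $1336.65 − $107.73 = $1228.92
Municipal income tax: $1228.92 × 0.02 = $24.58
Federal withholding: $1228.92 × 0.2275 = $279.58
State withholding: $1228.92 × 0.055 = $67.59
Medicare tax: $1336.65 × 0.024 = $32.08
Union dues: $60.05
Wage garnishment: $1336.65 × 0.025 = $33.42
Total deductions = $107.73 + $24.58 + $279.58 + $67.59 + $32.08 + $60.05 + $33.42 = $605.03
Net pay = $1336.65 − $605.03 = $731.62

$731.62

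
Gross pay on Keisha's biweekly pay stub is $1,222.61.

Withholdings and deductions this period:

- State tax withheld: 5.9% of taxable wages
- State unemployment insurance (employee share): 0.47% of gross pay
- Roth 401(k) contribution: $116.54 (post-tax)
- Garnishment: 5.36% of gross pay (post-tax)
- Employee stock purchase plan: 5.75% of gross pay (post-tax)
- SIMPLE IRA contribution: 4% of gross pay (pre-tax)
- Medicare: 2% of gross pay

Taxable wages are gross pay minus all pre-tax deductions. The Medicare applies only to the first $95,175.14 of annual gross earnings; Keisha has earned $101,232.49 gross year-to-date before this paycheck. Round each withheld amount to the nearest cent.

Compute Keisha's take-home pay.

SIMPLE IRA contribution: $1,222.61 × 0.04 = $48.90
Taxable wages = $1,222.61 − $48.90 = $1,173.71
State tax withheld: $1,173.71 × 0.059 = $69.25
State unemployment insurance (employee share): $1,222.61 × 0.0047 = $5.75
Medicare: annual cap $95,175.14 already reached (YTD $101,232.49), so $0.00
Roth 401(k) contribution: $116.54
Employee stock purchase plan: $1,222.61 × 0.0575 = $70.30
Garnishment: $1,222.61 × 0.0536 = $65.53
Total deductions = $48.90 + $69.25 + $5.75 + $0.00 + $116.54 + $70.30 + $65.53 = $376.27
Net pay = $1,222.61 − $376.27 = $846.34

$846.34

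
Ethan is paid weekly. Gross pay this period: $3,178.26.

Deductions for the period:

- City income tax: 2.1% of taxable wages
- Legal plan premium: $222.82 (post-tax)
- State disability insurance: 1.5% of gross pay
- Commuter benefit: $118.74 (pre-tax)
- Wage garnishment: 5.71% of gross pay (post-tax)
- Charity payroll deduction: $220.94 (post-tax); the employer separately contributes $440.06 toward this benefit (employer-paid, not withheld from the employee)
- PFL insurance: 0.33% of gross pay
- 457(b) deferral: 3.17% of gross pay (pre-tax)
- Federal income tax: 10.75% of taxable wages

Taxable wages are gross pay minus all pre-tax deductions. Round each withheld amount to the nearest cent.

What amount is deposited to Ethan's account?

$1,895.17

Commuter benefit: $118.74
457(b) deferral: $3,178.26 × 0.0317 = $100.75
Pre-tax total = $118.74 + $100.75 = $219.49
Taxable wages = $3,178.26 − $219.49 = $2,958.77
City income tax: $2,958.77 × 0.021 = $62.13
Federal income tax: $2,958.77 × 0.1075 = $318.07
PFL insurance: $3,178.26 × 0.0033 = $10.49
State disability insurance: $3,178.26 × 0.015 = $47.67
Charity payroll deduction: $220.94
Wage garnishment: $3,178.26 × 0.0571 = $181.48
Legal plan premium: $222.82
(Employer's $440.06 toward charity payroll deduction is not withheld from the employee.)
Total deductions = $118.74 + $100.75 + $62.13 + $318.07 + $10.49 + $47.67 + $220.94 + $181.48 + $222.82 = $1,283.09
Net pay = $3,178.26 − $1,283.09 = $1,895.17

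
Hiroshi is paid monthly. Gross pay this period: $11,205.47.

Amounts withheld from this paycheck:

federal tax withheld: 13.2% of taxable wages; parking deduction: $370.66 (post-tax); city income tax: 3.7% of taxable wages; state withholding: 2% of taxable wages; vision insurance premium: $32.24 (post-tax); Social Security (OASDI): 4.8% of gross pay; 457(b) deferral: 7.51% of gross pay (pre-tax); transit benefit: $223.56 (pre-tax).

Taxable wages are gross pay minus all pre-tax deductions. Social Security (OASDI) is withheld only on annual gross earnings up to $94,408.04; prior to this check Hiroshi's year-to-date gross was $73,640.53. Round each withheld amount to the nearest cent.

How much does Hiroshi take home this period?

Transit benefit: $223.56
457(b) deferral: $11,205.47 × 0.0751 = $841.53
Pre-tax total = $223.56 + $841.53 = $1,065.09
Taxable wages = $11,205.47 − $1,065.09 = $10,140.38
City income tax: $10,140.38 × 0.037 = $375.19
State withholding: $10,140.38 × 0.02 = $202.81
Federal tax withheld: $10,140.38 × 0.132 = $1,338.53
Social Security (OASDI): cap not yet reached, full $11,205.47 is subject → $11,205.47 × 0.048 = $537.86
Vision insurance premium: $32.24
Parking deduction: $370.66
Total deductions = $223.56 + $841.53 + $375.19 + $202.81 + $1,338.53 + $537.86 + $32.24 + $370.66 = $3,922.38
Net pay = $11,205.47 − $3,922.38 = $7,283.09

$7,283.09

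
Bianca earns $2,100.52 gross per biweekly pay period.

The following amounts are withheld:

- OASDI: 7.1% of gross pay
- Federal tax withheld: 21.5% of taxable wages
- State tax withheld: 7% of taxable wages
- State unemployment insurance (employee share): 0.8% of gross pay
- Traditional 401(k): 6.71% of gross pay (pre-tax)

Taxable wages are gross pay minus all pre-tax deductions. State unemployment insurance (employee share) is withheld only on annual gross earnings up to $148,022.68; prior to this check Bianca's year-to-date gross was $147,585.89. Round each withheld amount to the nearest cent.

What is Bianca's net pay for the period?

$1,248.47

Traditional 401(k): $2,100.52 × 0.0671 = $140.94
Taxable wages = $2,100.52 − $140.94 = $1,959.58
Federal tax withheld: $1,959.58 × 0.215 = $421.31
State tax withheld: $1,959.58 × 0.07 = $137.17
OASDI: $2,100.52 × 0.071 = $149.14
State unemployment insurance (employee share): only $148,022.68 − $147,585.89 = $436.79 of this check is subject → $436.79 × 0.008 = $3.49
Total deductions = $140.94 + $421.31 + $137.17 + $149.14 + $3.49 = $852.05
Net pay = $2,100.52 − $852.05 = $1,248.47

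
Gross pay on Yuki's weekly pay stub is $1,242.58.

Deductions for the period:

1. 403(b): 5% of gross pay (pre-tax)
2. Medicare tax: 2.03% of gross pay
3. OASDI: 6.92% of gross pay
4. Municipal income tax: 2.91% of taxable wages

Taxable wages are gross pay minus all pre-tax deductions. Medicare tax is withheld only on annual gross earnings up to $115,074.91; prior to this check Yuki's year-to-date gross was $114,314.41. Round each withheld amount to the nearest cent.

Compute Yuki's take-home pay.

403(b): $1,242.58 × 0.05 = $62.13
Taxable wages = $1,242.58 − $62.13 = $1,180.45
Municipal income tax: $1,180.45 × 0.0291 = $34.35
Medicare tax: only $115,074.91 − $114,314.41 = $760.50 of this check is subject → $760.50 × 0.0203 = $15.44
OASDI: $1,242.58 × 0.0692 = $85.99
Total deductions = $62.13 + $34.35 + $15.44 + $85.99 = $197.91
Net pay = $1,242.58 − $197.91 = $1,044.67

$1,044.67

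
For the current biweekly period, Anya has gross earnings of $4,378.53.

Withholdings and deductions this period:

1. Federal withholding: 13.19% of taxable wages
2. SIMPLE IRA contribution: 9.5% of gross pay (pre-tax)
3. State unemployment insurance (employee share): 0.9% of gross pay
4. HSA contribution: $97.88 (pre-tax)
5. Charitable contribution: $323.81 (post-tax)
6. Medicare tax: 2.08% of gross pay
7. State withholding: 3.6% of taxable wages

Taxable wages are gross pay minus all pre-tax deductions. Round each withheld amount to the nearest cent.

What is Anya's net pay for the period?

HSA contribution: $97.88
SIMPLE IRA contribution: $4,378.53 × 0.095 = $415.96
Pre-tax total = $97.88 + $415.96 = $513.84
Taxable wages = $4,378.53 − $513.84 = $3,864.69
Federal withholding: $3,864.69 × 0.1319 = $509.75
State withholding: $3,864.69 × 0.036 = $139.13
Medicare tax: $4,378.53 × 0.0208 = $91.07
State unemployment insurance (employee share): $4,378.53 × 0.009 = $39.41
Charitable contribution: $323.81
Total deductions = $97.88 + $415.96 + $509.75 + $139.13 + $91.07 + $39.41 + $323.81 = $1,617.01
Net pay = $4,378.53 − $1,617.01 = $2,761.52

$2,761.52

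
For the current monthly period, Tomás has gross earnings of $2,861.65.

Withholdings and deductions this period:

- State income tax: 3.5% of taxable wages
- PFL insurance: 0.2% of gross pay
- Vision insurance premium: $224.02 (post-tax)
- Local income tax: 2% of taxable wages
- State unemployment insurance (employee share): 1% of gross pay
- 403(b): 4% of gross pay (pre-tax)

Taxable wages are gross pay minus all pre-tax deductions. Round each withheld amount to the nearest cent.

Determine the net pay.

$2,337.73

403(b): $2,861.65 × 0.04 = $114.47
Taxable wages = $2,861.65 − $114.47 = $2,747.18
State income tax: $2,747.18 × 0.035 = $96.15
Local income tax: $2,747.18 × 0.02 = $54.94
PFL insurance: $2,861.65 × 0.002 = $5.72
State unemployment insurance (employee share): $2,861.65 × 0.01 = $28.62
Vision insurance premium: $224.02
Total deductions = $114.47 + $96.15 + $54.94 + $5.72 + $28.62 + $224.02 = $523.92
Net pay = $2,861.65 − $523.92 = $2,337.73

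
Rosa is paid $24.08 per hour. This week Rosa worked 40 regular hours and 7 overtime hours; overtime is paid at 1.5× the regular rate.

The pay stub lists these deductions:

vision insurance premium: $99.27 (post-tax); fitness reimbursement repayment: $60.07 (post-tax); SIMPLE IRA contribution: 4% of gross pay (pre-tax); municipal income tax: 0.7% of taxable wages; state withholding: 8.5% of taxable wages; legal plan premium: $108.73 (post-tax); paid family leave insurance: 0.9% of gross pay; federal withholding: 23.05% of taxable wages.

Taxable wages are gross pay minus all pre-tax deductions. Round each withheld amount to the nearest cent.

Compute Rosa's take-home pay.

Regular pay: 40 × $24.08 = $963.20
Overtime pay: 7 × $24.08 × 1.5 = $252.84
Gross pay = $963.20 + $252.84 = $1,216.04
SIMPLE IRA contribution: $1,216.04 × 0.04 = $48.64
Taxable wages = $1,216.04 − $48.64 = $1,167.40
Municipal income tax: $1,167.40 × 0.007 = $8.17
State withholding: $1,167.40 × 0.085 = $99.23
Federal withholding: $1,167.40 × 0.2305 = $269.09
Paid family leave insurance: $1,216.04 × 0.009 = $10.94
Vision insurance premium: $99.27
Fitness reimbursement repayment: $60.07
Legal plan premium: $108.73
Total deductions = $48.64 + $8.17 + $99.23 + $269.09 + $10.94 + $99.27 + $60.07 + $108.73 = $704.14
Net pay = $1,216.04 − $704.14 = $511.90

$511.90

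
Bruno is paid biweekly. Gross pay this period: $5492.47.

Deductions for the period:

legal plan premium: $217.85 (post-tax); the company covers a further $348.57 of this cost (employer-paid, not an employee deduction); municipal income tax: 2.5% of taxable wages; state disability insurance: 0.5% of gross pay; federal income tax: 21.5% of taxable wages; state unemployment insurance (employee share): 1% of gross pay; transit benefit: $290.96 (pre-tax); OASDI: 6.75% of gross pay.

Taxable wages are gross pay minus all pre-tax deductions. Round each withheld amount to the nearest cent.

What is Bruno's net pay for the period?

Transit benefit: $290.96
Taxable wages = $5492.47 − $290.96 = $5201.51
Federal income tax: $5201.51 × 0.215 = $1118.32
Municipal income tax: $5201.51 × 0.025 = $130.04
State disability insurance: $5492.47 × 0.005 = $27.46
State unemployment insurance (employee share): $5492.47 × 0.01 = $54.92
OASDI: $5492.47 × 0.0675 = $370.74
Legal plan premium: $217.85
(Employer's $348.57 toward legal plan premium is not withheld from the employee.)
Total deductions = $290.96 + $1118.32 + $130.04 + $27.46 + $54.92 + $370.74 + $217.85 = $2210.29
Net pay = $5492.47 − $2210.29 = $3282.18

$3282.18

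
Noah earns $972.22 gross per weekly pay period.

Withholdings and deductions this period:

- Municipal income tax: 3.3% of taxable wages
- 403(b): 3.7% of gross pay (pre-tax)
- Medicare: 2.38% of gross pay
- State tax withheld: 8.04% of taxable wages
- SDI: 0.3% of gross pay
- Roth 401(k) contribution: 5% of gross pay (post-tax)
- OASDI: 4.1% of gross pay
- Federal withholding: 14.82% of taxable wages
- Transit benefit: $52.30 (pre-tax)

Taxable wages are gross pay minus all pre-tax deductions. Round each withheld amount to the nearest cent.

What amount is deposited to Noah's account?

$538.18

Transit benefit: $52.30
403(b): $972.22 × 0.037 = $35.97
Pre-tax total = $52.30 + $35.97 = $88.27
Taxable wages = $972.22 − $88.27 = $883.95
State tax withheld: $883.95 × 0.0804 = $71.07
Municipal income tax: $883.95 × 0.033 = $29.17
Federal withholding: $883.95 × 0.1482 = $131.00
OASDI: $972.22 × 0.041 = $39.86
Medicare: $972.22 × 0.0238 = $23.14
SDI: $972.22 × 0.003 = $2.92
Roth 401(k) contribution: $972.22 × 0.05 = $48.61
Total deductions = $52.30 + $35.97 + $71.07 + $29.17 + $131.00 + $39.86 + $23.14 + $2.92 + $48.61 = $434.04
Net pay = $972.22 − $434.04 = $538.18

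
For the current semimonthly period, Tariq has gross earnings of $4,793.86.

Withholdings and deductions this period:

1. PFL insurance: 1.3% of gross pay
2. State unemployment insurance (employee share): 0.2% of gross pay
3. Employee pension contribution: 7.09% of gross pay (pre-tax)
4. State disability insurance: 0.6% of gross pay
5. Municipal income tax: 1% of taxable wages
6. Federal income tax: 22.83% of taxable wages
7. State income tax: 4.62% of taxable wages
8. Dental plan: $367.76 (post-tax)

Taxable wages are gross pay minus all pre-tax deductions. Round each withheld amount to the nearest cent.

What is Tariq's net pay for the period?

$2,718.40

Employee pension contribution: $4,793.86 × 0.0709 = $339.88
Taxable wages = $4,793.86 − $339.88 = $4,453.98
Federal income tax: $4,453.98 × 0.2283 = $1,016.84
State income tax: $4,453.98 × 0.0462 = $205.77
Municipal income tax: $4,453.98 × 0.01 = $44.54
State unemployment insurance (employee share): $4,793.86 × 0.002 = $9.59
PFL insurance: $4,793.86 × 0.013 = $62.32
State disability insurance: $4,793.86 × 0.006 = $28.76
Dental plan: $367.76
Total deductions = $339.88 + $1,016.84 + $205.77 + $44.54 + $9.59 + $62.32 + $28.76 + $367.76 = $2,075.46
Net pay = $4,793.86 − $2,075.46 = $2,718.40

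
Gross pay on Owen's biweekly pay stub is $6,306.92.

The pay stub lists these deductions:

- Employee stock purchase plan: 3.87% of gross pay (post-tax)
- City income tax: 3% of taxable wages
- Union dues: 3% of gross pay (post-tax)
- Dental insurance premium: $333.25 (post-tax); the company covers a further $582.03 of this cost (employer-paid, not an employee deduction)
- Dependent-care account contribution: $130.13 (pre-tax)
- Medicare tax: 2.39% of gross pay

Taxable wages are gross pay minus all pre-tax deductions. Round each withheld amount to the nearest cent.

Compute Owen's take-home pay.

$5,074.21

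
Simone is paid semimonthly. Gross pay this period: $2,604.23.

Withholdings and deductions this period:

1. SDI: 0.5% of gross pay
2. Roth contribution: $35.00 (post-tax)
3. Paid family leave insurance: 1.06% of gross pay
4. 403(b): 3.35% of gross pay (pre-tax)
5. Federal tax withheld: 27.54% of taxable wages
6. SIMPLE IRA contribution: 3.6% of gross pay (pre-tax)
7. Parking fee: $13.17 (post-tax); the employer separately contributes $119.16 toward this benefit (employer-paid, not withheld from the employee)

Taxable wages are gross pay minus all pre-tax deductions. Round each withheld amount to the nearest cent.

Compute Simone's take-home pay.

$1,667.09

403(b): $2,604.23 × 0.0335 = $87.24
SIMPLE IRA contribution: $2,604.23 × 0.036 = $93.75
Pre-tax total = $87.24 + $93.75 = $180.99
Taxable wages = $2,604.23 − $180.99 = $2,423.24
Federal tax withheld: $2,423.24 × 0.2754 = $667.36
Paid family leave insurance: $2,604.23 × 0.0106 = $27.60
SDI: $2,604.23 × 0.005 = $13.02
Parking fee: $13.17
Roth contribution: $35.00
(Employer's $119.16 toward parking fee is not withheld from the employee.)
Total deductions = $87.24 + $93.75 + $667.36 + $27.60 + $13.02 + $13.17 + $35.00 = $937.14
Net pay = $2,604.23 − $937.14 = $1,667.09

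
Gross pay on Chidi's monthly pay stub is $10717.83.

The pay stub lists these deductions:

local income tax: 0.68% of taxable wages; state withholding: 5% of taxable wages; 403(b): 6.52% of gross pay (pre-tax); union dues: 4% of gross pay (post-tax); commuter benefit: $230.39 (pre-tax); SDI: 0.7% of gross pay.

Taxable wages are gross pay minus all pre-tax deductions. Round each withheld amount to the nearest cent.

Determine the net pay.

Commuter benefit: $230.39
403(b): $10717.83 × 0.0652 = $698.80
Pre-tax total = $230.39 + $698.80 = $929.19
Taxable wages = $10717.83 − $929.19 = $9788.64
State withholding: $9788.64 × 0.05 = $489.43
Local income tax: $9788.64 × 0.0068 = $66.56
SDI: $10717.83 × 0.007 = $75.02
Union dues: $10717.83 × 0.04 = $428.71
Total deductions = $230.39 + $698.80 + $489.43 + $66.56 + $75.02 + $428.71 = $1988.91
Net pay = $10717.83 − $1988.91 = $8728.92

$8728.92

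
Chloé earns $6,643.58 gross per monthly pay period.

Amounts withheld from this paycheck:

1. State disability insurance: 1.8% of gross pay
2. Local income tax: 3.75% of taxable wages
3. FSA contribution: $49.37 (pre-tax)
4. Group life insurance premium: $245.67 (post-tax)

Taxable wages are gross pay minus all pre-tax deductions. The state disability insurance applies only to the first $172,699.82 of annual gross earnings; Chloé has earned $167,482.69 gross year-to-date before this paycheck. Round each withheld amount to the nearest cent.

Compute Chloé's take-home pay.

FSA contribution: $49.37
Taxable wages = $6,643.58 − $49.37 = $6,594.21
Local income tax: $6,594.21 × 0.0375 = $247.28
State disability insurance: only $172,699.82 − $167,482.69 = $5,217.13 of this check is subject → $5,217.13 × 0.018 = $93.91
Group life insurance premium: $245.67
Total deductions = $49.37 + $247.28 + $93.91 + $245.67 = $636.23
Net pay = $6,643.58 − $636.23 = $6,007.35

$6,007.35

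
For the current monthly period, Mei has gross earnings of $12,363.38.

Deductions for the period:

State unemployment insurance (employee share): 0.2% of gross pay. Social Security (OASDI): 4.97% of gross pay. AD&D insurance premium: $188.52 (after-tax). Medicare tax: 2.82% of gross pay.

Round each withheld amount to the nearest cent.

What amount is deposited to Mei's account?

$11,187.02

Social Security (OASDI): $12,363.38 × 0.0497 = $614.46
Medicare tax: $12,363.38 × 0.0282 = $348.65
State unemployment insurance (employee share): $12,363.38 × 0.002 = $24.73
AD&D insurance premium: $188.52
Total deductions = $614.46 + $348.65 + $24.73 + $188.52 = $1,176.36
Net pay = $12,363.38 − $1,176.36 = $11,187.02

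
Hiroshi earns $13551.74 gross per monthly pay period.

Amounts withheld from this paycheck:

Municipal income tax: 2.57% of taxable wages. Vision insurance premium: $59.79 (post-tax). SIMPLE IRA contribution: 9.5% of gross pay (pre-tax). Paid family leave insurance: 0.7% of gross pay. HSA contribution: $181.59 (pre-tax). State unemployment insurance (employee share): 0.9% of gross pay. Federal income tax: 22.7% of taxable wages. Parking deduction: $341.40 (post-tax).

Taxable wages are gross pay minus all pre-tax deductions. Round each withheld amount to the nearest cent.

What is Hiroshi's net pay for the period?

$8411.40

HSA contribution: $181.59
SIMPLE IRA contribution: $13551.74 × 0.095 = $1287.42
Pre-tax total = $181.59 + $1287.42 = $1469.01
Taxable wages = $13551.74 − $1469.01 = $12082.73
Municipal income tax: $12082.73 × 0.0257 = $310.53
Federal income tax: $12082.73 × 0.227 = $2742.78
State unemployment insurance (employee share): $13551.74 × 0.009 = $121.97
Paid family leave insurance: $13551.74 × 0.007 = $94.86
Parking deduction: $341.40
Vision insurance premium: $59.79
Total deductions = $181.59 + $1287.42 + $310.53 + $2742.78 + $121.97 + $94.86 + $341.40 + $59.79 = $5140.34
Net pay = $13551.74 − $5140.34 = $8411.40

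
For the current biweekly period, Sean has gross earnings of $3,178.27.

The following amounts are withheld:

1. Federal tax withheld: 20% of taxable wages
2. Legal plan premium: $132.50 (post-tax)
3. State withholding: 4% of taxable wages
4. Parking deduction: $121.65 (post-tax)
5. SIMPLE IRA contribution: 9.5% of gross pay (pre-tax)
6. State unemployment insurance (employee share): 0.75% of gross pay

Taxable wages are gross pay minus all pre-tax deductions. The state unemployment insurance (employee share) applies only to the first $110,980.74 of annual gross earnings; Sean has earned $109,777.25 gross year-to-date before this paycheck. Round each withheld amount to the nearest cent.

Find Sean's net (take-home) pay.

$1,922.83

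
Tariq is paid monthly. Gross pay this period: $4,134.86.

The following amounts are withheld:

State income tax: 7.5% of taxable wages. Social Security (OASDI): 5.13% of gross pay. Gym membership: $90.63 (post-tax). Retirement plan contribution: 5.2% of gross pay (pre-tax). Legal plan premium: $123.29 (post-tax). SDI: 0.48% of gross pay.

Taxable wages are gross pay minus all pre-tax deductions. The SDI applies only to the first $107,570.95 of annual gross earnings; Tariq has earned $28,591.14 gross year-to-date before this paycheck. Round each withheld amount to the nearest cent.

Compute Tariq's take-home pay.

$3,179.97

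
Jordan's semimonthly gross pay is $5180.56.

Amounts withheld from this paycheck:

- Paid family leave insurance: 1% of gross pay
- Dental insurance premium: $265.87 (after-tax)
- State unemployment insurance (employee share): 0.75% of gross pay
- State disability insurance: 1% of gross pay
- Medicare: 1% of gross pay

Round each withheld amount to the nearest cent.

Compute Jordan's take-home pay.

State disability insurance: $5180.56 × 0.01 = $51.81
Medicare: $5180.56 × 0.01 = $51.81
State unemployment insurance (employee share): $5180.56 × 0.0075 = $38.85
Paid family leave insurance: $5180.56 × 0.01 = $51.81
Dental insurance premium: $265.87
Total deductions = $51.81 + $51.81 + $38.85 + $51.81 + $265.87 = $460.15
Net pay = $5180.56 − $460.15 = $4720.41

$4720.41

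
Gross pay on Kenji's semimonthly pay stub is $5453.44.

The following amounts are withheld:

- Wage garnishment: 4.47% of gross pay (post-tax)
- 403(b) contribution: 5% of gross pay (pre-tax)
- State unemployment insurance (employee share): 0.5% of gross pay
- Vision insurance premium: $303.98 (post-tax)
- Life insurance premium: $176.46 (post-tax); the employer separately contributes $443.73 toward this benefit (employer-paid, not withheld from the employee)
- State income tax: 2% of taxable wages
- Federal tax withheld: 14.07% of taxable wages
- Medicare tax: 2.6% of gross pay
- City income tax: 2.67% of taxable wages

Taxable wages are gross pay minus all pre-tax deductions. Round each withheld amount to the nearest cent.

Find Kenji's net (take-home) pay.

403(b) contribution: $5453.44 × 0.05 = $272.67
Taxable wages = $5453.44 − $272.67 = $5180.77
Federal tax withheld: $5180.77 × 0.1407 = $728.93
City income tax: $5180.77 × 0.0267 = $138.33
State income tax: $5180.77 × 0.02 = $103.62
Medicare tax: $5453.44 × 0.026 = $141.79
State unemployment insurance (employee share): $5453.44 × 0.005 = $27.27
Wage garnishment: $5453.44 × 0.0447 = $243.77
Life insurance premium: $176.46
Vision insurance premium: $303.98
(Employer's $443.73 toward life insurance premium is not withheld from the employee.)
Total deductions = $272.67 + $728.93 + $138.33 + $103.62 + $141.79 + $27.27 + $243.77 + $176.46 + $303.98 = $2136.82
Net pay = $5453.44 − $2136.82 = $3316.62

$3316.62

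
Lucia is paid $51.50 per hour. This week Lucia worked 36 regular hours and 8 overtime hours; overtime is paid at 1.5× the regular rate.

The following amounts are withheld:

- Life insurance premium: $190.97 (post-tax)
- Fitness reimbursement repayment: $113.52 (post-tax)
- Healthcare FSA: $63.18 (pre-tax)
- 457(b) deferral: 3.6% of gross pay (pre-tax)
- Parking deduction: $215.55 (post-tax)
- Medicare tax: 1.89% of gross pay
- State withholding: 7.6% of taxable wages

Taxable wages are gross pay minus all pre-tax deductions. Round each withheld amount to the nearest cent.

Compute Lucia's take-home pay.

$1576.76

Regular pay: 36 × $51.50 = $1854.00
Overtime pay: 8 × $51.50 × 1.5 = $618.00
Gross pay = $1854.00 + $618.00 = $2472.00
Healthcare FSA: $63.18
457(b) deferral: $2472.00 × 0.036 = $88.99
Pre-tax total = $63.18 + $88.99 = $152.17
Taxable wages = $2472.00 − $152.17 = $2319.83
State withholding: $2319.83 × 0.076 = $176.31
Medicare tax: $2472.00 × 0.0189 = $46.72
Life insurance premium: $190.97
Fitness reimbursement repayment: $113.52
Parking deduction: $215.55
Total deductions = $63.18 + $88.99 + $176.31 + $46.72 + $190.97 + $113.52 + $215.55 = $895.24
Net pay = $2472.00 − $895.24 = $1576.76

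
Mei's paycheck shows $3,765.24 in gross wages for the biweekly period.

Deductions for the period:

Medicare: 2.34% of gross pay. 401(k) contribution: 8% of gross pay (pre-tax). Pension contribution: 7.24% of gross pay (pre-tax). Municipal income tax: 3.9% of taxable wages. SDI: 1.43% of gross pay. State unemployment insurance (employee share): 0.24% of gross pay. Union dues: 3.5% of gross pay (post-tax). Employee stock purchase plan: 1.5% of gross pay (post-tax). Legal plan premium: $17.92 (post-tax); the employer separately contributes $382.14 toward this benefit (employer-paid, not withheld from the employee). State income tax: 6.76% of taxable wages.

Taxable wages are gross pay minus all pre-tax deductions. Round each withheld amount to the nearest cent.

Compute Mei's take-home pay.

Pension contribution: $3,765.24 × 0.0724 = $272.60
401(k) contribution: $3,765.24 × 0.08 = $301.22
Pre-tax total = $272.60 + $301.22 = $573.82
Taxable wages = $3,765.24 − $573.82 = $3,191.42
Municipal income tax: $3,191.42 × 0.039 = $124.47
State income tax: $3,191.42 × 0.0676 = $215.74
State unemployment insurance (employee share): $3,765.24 × 0.0024 = $9.04
Medicare: $3,765.24 × 0.0234 = $88.11
SDI: $3,765.24 × 0.0143 = $53.84
Union dues: $3,765.24 × 0.035 = $131.78
Employee stock purchase plan: $3,765.24 × 0.015 = $56.48
Legal plan premium: $17.92
(Employer's $382.14 toward legal plan premium is not withheld from the employee.)
Total deductions = $272.60 + $301.22 + $124.47 + $215.74 + $9.04 + $88.11 + $53.84 + $131.78 + $56.48 + $17.92 = $1,271.20
Net pay = $3,765.24 − $1,271.20 = $2,494.04

$2,494.04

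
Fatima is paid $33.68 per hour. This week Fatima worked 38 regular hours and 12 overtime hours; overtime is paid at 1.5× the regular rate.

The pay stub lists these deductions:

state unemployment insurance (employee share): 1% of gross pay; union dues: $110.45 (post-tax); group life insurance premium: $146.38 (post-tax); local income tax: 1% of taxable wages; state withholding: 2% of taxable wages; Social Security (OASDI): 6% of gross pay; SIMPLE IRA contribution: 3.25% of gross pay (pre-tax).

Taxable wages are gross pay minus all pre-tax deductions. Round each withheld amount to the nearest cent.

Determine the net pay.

$1,381.18

Regular pay: 38 × $33.68 = $1,279.84
Overtime pay: 12 × $33.68 × 1.5 = $606.24
Gross pay = $1,279.84 + $606.24 = $1,886.08
SIMPLE IRA contribution: $1,886.08 × 0.0325 = $61.30
Taxable wages = $1,886.08 − $61.30 = $1,824.78
Local income tax: $1,824.78 × 0.01 = $18.25
State withholding: $1,824.78 × 0.02 = $36.50
Social Security (OASDI): $1,886.08 × 0.06 = $113.16
State unemployment insurance (employee share): $1,886.08 × 0.01 = $18.86
Group life insurance premium: $146.38
Union dues: $110.45
Total deductions = $61.30 + $18.25 + $36.50 + $113.16 + $18.86 + $146.38 + $110.45 = $504.90
Net pay = $1,886.08 − $504.90 = $1,381.18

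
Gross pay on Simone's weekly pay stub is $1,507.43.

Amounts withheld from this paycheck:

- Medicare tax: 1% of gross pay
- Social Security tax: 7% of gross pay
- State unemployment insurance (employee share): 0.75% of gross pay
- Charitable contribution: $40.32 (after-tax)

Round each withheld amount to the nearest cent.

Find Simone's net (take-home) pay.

Social Security tax: $1,507.43 × 0.07 = $105.52
State unemployment insurance (employee share): $1,507.43 × 0.0075 = $11.31
Medicare tax: $1,507.43 × 0.01 = $15.07
Charitable contribution: $40.32
Total deductions = $105.52 + $11.31 + $15.07 + $40.32 = $172.22
Net pay = $1,507.43 − $172.22 = $1,335.21

$1,335.21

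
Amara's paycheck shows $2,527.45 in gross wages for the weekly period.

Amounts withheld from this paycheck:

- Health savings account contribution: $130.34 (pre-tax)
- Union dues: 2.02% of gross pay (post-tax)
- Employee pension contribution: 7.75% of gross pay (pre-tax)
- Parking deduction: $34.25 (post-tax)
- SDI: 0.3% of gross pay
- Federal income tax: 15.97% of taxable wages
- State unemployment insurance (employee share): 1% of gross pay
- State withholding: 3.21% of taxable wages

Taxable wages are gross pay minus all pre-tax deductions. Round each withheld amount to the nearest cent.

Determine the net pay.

Employee pension contribution: $2,527.45 × 0.0775 = $195.88
Health savings account contribution: $130.34
Pre-tax total = $195.88 + $130.34 = $326.22
Taxable wages = $2,527.45 − $326.22 = $2,201.23
State withholding: $2,201.23 × 0.0321 = $70.66
Federal income tax: $2,201.23 × 0.1597 = $351.54
SDI: $2,527.45 × 0.003 = $7.58
State unemployment insurance (employee share): $2,527.45 × 0.01 = $25.27
Union dues: $2,527.45 × 0.0202 = $51.05
Parking deduction: $34.25
Total deductions = $195.88 + $130.34 + $70.66 + $351.54 + $7.58 + $25.27 + $51.05 + $34.25 = $866.57
Net pay = $2,527.45 − $866.57 = $1,660.88

$1,660.88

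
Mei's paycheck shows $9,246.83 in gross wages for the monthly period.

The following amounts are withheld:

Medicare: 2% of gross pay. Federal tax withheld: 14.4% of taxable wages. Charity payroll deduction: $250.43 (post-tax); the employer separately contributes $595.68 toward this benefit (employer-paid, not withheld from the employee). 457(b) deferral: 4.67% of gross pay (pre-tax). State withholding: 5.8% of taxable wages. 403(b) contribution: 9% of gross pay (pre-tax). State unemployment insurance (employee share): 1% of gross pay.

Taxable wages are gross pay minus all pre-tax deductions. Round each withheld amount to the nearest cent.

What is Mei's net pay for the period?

403(b) contribution: $9,246.83 × 0.09 = $832.21
457(b) deferral: $9,246.83 × 0.0467 = $431.83
Pre-tax total = $832.21 + $431.83 = $1,264.04
Taxable wages = $9,246.83 − $1,264.04 = $7,982.79
State withholding: $7,982.79 × 0.058 = $463.00
Federal tax withheld: $7,982.79 × 0.144 = $1,149.52
Medicare: $9,246.83 × 0.02 = $184.94
State unemployment insurance (employee share): $9,246.83 × 0.01 = $92.47
Charity payroll deduction: $250.43
(Employer's $595.68 toward charity payroll deduction is not withheld from the employee.)
Total deductions = $832.21 + $431.83 + $463.00 + $1,149.52 + $184.94 + $92.47 + $250.43 = $3,404.40
Net pay = $9,246.83 − $3,404.40 = $5,842.43

$5,842.43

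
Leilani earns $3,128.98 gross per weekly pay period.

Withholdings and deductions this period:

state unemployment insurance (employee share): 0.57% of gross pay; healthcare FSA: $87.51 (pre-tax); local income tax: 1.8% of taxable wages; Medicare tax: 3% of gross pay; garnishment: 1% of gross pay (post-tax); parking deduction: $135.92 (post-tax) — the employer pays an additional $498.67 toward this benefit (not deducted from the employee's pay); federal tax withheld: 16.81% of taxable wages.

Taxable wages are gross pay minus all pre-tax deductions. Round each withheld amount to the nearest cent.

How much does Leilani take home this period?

$2,196.53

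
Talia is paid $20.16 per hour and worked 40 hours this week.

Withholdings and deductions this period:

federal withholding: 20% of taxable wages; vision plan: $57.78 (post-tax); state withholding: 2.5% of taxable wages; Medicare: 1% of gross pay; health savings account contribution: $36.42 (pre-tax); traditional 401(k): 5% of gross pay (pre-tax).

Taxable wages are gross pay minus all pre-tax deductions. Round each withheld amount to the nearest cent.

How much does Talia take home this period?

$499.65

Gross pay: 40 × $20.16 = $806.40
Traditional 401(k): $806.40 × 0.05 = $40.32
Health savings account contribution: $36.42
Pre-tax total = $40.32 + $36.42 = $76.74
Taxable wages = $806.40 − $76.74 = $729.66
Federal withholding: $729.66 × 0.2 = $145.93
State withholding: $729.66 × 0.025 = $18.24
Medicare: $806.40 × 0.01 = $8.06
Vision plan: $57.78
Total deductions = $40.32 + $36.42 + $145.93 + $18.24 + $8.06 + $57.78 = $306.75
Net pay = $806.40 − $306.75 = $499.65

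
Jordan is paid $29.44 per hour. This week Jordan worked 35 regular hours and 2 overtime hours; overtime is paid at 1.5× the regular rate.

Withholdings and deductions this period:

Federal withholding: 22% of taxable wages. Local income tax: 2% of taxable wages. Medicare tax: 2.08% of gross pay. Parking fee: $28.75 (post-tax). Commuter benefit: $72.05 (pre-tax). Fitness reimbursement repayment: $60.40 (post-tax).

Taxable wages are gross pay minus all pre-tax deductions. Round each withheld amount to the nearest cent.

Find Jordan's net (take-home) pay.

$683.05

Regular pay: 35 × $29.44 = $1,030.40
Overtime pay: 2 × $29.44 × 1.5 = $88.32
Gross pay = $1,030.40 + $88.32 = $1,118.72
Commuter benefit: $72.05
Taxable wages = $1,118.72 − $72.05 = $1,046.67
Federal withholding: $1,046.67 × 0.22 = $230.27
Local income tax: $1,046.67 × 0.02 = $20.93
Medicare tax: $1,118.72 × 0.0208 = $23.27
Parking fee: $28.75
Fitness reimbursement repayment: $60.40
Total deductions = $72.05 + $230.27 + $20.93 + $23.27 + $28.75 + $60.40 = $435.67
Net pay = $1,118.72 − $435.67 = $683.05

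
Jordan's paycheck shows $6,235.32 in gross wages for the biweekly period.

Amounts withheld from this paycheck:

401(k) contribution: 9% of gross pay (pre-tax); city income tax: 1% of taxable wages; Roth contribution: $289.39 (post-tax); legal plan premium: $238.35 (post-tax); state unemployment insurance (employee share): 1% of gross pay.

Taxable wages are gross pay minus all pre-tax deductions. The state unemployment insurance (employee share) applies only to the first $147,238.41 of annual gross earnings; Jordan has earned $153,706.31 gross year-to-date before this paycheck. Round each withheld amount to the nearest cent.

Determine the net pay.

401(k) contribution: $6,235.32 × 0.09 = $561.18
Taxable wages = $6,235.32 − $561.18 = $5,674.14
City income tax: $5,674.14 × 0.01 = $56.74
State unemployment insurance (employee share): annual cap $147,238.41 already reached (YTD $153,706.31), so $0.00
Legal plan premium: $238.35
Roth contribution: $289.39
Total deductions = $561.18 + $56.74 + $0.00 + $238.35 + $289.39 = $1,145.66
Net pay = $6,235.32 − $1,145.66 = $5,089.66

$5,089.66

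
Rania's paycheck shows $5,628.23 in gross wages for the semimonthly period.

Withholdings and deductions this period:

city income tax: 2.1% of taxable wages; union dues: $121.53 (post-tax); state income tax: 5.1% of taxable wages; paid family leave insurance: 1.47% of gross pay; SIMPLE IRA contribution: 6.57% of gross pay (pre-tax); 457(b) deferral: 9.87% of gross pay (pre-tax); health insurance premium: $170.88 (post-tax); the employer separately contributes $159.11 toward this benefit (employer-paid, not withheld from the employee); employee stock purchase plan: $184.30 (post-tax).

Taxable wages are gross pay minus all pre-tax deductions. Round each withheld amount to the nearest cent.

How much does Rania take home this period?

457(b) deferral: $5,628.23 × 0.0987 = $555.51
SIMPLE IRA contribution: $5,628.23 × 0.0657 = $369.77
Pre-tax total = $555.51 + $369.77 = $925.28
Taxable wages = $5,628.23 − $925.28 = $4,702.95
State income tax: $4,702.95 × 0.051 = $239.85
City income tax: $4,702.95 × 0.021 = $98.76
Paid family leave insurance: $5,628.23 × 0.0147 = $82.73
Union dues: $121.53
Health insurance premium: $170.88
Employee stock purchase plan: $184.30
(Employer's $159.11 toward health insurance premium is not withheld from the employee.)
Total deductions = $555.51 + $369.77 + $239.85 + $98.76 + $82.73 + $121.53 + $170.88 + $184.30 = $1,823.33
Net pay = $5,628.23 − $1,823.33 = $3,804.90

$3,804.90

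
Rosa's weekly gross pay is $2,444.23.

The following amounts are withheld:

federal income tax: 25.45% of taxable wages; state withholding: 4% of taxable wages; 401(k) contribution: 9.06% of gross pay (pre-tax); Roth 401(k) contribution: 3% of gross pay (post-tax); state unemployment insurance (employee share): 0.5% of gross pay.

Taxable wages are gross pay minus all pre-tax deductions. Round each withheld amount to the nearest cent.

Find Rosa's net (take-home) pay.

$1,482.62

401(k) contribution: $2,444.23 × 0.0906 = $221.45
Taxable wages = $2,444.23 − $221.45 = $2,222.78
Federal income tax: $2,222.78 × 0.2545 = $565.70
State withholding: $2,222.78 × 0.04 = $88.91
State unemployment insurance (employee share): $2,444.23 × 0.005 = $12.22
Roth 401(k) contribution: $2,444.23 × 0.03 = $73.33
Total deductions = $221.45 + $565.70 + $88.91 + $12.22 + $73.33 = $961.61
Net pay = $2,444.23 − $961.61 = $1,482.62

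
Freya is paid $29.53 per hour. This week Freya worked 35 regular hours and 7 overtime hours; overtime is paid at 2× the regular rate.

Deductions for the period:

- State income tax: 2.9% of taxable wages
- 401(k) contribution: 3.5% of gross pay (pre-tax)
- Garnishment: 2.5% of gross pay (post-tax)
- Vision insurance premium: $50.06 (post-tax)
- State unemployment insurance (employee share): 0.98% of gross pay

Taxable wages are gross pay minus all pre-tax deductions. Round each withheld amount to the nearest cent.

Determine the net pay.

Regular pay: 35 × $29.53 = $1033.55
Overtime pay: 7 × $29.53 × 2 = $413.42
Gross pay = $1033.55 + $413.42 = $1446.97
401(k) contribution: $1446.97 × 0.035 = $50.64
Taxable wages = $1446.97 − $50.64 = $1396.33
State income tax: $1396.33 × 0.029 = $40.49
State unemployment insurance (employee share): $1446.97 × 0.0098 = $14.18
Vision insurance premium: $50.06
Garnishment: $1446.97 × 0.025 = $36.17
Total deductions = $50.64 + $40.49 + $14.18 + $50.06 + $36.17 = $191.54
Net pay = $1446.97 − $191.54 = $1255.43

$1255.43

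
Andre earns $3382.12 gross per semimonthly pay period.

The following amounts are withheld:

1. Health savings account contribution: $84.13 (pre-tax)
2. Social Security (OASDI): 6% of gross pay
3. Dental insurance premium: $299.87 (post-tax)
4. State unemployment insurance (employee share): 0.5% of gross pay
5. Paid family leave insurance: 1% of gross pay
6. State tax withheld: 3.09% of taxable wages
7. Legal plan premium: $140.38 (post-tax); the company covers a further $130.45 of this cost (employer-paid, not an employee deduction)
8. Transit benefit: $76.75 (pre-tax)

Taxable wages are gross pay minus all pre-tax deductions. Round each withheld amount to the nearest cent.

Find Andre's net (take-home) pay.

$2427.79

Health savings account contribution: $84.13
Transit benefit: $76.75
Pre-tax total = $84.13 + $76.75 = $160.88
Taxable wages = $3382.12 − $160.88 = $3221.24
State tax withheld: $3221.24 × 0.0309 = $99.54
State unemployment insurance (employee share): $3382.12 × 0.005 = $16.91
Paid family leave insurance: $3382.12 × 0.01 = $33.82
Social Security (OASDI): $3382.12 × 0.06 = $202.93
Legal plan premium: $140.38
Dental insurance premium: $299.87
(Employer's $130.45 toward legal plan premium is not withheld from the employee.)
Total deductions = $84.13 + $76.75 + $99.54 + $16.91 + $33.82 + $202.93 + $140.38 + $299.87 = $954.33
Net pay = $3382.12 − $954.33 = $2427.79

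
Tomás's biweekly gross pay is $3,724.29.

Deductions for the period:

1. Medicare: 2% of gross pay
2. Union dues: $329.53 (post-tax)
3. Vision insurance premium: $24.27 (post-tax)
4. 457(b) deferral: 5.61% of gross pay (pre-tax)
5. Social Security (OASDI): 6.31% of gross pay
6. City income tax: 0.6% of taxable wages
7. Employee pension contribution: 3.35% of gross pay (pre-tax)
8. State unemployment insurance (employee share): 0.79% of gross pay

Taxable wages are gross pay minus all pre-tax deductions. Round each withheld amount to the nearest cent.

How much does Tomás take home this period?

$2,677.55

457(b) deferral: $3,724.29 × 0.0561 = $208.93
Employee pension contribution: $3,724.29 × 0.0335 = $124.76
Pre-tax total = $208.93 + $124.76 = $333.69
Taxable wages = $3,724.29 − $333.69 = $3,390.60
City income tax: $3,390.60 × 0.006 = $20.34
State unemployment insurance (employee share): $3,724.29 × 0.0079 = $29.42
Medicare: $3,724.29 × 0.02 = $74.49
Social Security (OASDI): $3,724.29 × 0.0631 = $235.00
Union dues: $329.53
Vision insurance premium: $24.27
Total deductions = $208.93 + $124.76 + $20.34 + $29.42 + $74.49 + $235.00 + $329.53 + $24.27 = $1,046.74
Net pay = $3,724.29 − $1,046.74 = $2,677.55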